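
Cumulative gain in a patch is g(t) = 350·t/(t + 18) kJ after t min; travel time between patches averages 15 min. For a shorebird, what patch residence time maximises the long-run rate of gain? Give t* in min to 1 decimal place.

Maximise g(t)/(T+t): set derivative to zero → g'(t)(T+t) = g(t).
g'(t) = 350·18/(t + 18)². Setting 350·18/(t+18)² = 350t/[(t+18)(15+t)] gives 18(15+t) = t(t+18), so t² = 18×15 = 270.
t* = √270 = 16.43 min.

16.4 min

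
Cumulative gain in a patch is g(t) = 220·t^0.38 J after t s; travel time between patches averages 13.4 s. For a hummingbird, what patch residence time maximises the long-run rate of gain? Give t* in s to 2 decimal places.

8.21 s

Optimal t* satisfies g'(t*) = g(t*)/(T + t*).
g'(t) = 0.38·220·t^-0.62. Setting 0.38·220·t^-0.62 = 220·t^0.38/(13.4+t) gives 0.38(13.4+t) = t, so 0.62·t = 0.38×13.4.
t* = 0.38×13.4/0.62 = 8.213 s.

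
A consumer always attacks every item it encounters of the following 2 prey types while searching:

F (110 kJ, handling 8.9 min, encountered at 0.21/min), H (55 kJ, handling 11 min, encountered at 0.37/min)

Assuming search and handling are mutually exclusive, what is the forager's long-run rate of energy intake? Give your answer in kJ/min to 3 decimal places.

6.262 kJ/min

R = Σλ_iE_i / (1 + Σλ_ih_i)
Numerator: 0.21×110 + 0.37×55 = 43.45
Denominator: 1 + 0.21×8.9 + 0.37×11 = 6.939
R = 43.45/6.939 = 6.262 kJ/min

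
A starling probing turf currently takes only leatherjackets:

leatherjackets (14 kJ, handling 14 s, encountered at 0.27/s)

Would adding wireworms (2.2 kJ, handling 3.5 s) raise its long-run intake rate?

Current rate: (0.27×14)/(1 + 0.27×14) = 0.7908 kJ/s.
Profitability of wireworms: 2.2/3.5 = 0.6286 kJ/s.
Since 0.6286 < R, time spent handling wireworms is better spent searching.

No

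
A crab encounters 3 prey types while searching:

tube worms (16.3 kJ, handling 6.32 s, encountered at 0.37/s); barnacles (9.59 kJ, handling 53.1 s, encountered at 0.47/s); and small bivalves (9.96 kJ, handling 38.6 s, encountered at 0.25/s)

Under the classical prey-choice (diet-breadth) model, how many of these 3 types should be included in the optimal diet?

1

E/h in descending order: tube worms 2.58, small bivalves 0.258, barnacles 0.181 kJ/s. The optimal diet is the largest prefix of this list for which every included type satisfies E_i/h_i > R on the types above it.
Rate on top 1: 1.807. small bivalves: 0.258 < 1.807 → exclude; stop.
Optimal diet: tube worms — 1 of 3 types.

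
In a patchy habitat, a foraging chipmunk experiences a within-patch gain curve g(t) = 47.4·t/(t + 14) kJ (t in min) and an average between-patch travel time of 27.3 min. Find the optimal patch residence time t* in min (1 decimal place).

19.5 min

By the marginal value theorem, leave when the instantaneous gain rate g'(t) equals the habitat-wide average g(t)/(T + t).
g'(t) = 47.4·14/(t + 14)². Setting 47.4·14/(t+14)² = 47.4t/[(t+14)(27.3+t)] gives 14(27.3+t) = t(t+14), so t² = 14×27.3 = 382.2.
t* = √382.2 = 19.55 min.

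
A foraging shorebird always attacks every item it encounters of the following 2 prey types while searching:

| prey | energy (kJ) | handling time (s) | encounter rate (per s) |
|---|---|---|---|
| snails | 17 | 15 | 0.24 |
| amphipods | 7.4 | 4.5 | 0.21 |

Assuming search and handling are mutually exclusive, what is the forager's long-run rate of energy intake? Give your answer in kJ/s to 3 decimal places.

1.016 kJ/s

R = Σλ_iE_i / (1 + Σλ_ih_i)
Numerator: 0.24×17 + 0.21×7.4 = 5.634
Denominator: 1 + 0.24×15 + 0.21×4.5 = 5.545
R = 5.634/5.545 = 1.016 kJ/s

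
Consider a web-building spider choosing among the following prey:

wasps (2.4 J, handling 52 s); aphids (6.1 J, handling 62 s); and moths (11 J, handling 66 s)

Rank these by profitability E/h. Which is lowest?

In descending order of E/h:
moths: 11/66 = 0.167 J/s
aphids: 6.1/62 = 0.0984 J/s
wasps: 2.4/52 = 0.0462 J/s

wasps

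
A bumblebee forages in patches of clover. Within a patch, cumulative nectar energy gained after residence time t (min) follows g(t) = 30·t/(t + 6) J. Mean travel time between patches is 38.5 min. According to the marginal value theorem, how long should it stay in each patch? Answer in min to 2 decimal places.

15.20 min

Maximise g(t)/(T+t): set derivative to zero → g'(t)(T+t) = g(t).
g'(t) = 30·6/(t + 6)². Setting 30·6/(t+6)² = 30t/[(t+6)(38.5+t)] gives 6(38.5+t) = t(t+6), so t² = 6×38.5 = 231.
t* = √231 = 15.2 min.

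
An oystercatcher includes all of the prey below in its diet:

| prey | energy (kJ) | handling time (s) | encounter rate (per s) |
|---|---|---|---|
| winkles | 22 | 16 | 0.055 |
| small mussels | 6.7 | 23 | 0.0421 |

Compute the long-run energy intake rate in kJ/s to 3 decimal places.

0.524 kJ/s

Energy encountered per unit search time: 0.055×22 + 0.0421×6.7 = 1.492 kJ/s.
Handling time per unit search time: 0.055×16 + 0.0421×23 = 1.848.
Rate = 1.492/(1 + 1.848) = 0.5238 kJ/s.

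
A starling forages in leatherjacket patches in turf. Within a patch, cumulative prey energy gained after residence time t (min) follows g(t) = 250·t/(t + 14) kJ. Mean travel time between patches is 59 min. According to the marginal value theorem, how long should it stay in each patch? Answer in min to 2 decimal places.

Optimal t* satisfies g'(t*) = g(t*)/(T + t*).
g'(t) = 250·14/(t + 14)². Setting 250·14/(t+14)² = 250t/[(t+14)(59+t)] gives 14(59+t) = t(t+14), so t² = 14×59 = 826.
t* = √826 = 28.74 min.

28.74 min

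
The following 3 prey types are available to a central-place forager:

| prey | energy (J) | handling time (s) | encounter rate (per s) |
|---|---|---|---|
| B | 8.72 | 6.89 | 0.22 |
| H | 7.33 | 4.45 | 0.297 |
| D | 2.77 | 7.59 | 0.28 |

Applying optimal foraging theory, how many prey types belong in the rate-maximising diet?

2

Profitabilities (E/h, J/s): H 1.65, B 1.27, D 0.365. Add prey in this order while the next type's profitability exceeds the intake rate on those already taken.
Rate on top 1: 0.9377. B: 1.27 > 0.9377 → include.
Rate on top 2: 1.067. D: 0.365 < 1.067 → exclude; stop.
Optimal diet: H, B — 2 of 3 types.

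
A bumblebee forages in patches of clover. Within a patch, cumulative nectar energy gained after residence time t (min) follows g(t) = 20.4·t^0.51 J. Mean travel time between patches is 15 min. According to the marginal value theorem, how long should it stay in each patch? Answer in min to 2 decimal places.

Maximise g(t)/(T+t): set derivative to zero → g'(t)(T+t) = g(t).
g'(t) = 0.51·20.4·t^-0.49. Setting 0.51·20.4·t^-0.49 = 20.4·t^0.51/(15+t) gives 0.51(15+t) = t, so 0.49·t = 0.51×15.
t* = 0.51×15/0.49 = 15.61 min.

15.61 min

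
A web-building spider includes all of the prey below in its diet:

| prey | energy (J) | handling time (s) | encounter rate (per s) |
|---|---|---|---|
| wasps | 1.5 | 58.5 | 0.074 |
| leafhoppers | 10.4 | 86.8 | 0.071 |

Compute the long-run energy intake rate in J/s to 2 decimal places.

0.07 J/s

Energy encountered per unit search time: 0.074×1.5 + 0.071×10.4 = 0.8494 J/s.
Handling time per unit search time: 0.074×58.5 + 0.071×86.8 = 10.49.
Rate = 0.8494/(1 + 10.49) = 0.07391 J/s.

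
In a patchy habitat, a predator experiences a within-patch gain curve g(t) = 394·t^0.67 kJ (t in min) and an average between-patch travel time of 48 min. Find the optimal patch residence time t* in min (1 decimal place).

Optimal t* satisfies g'(t*) = g(t*)/(T + t*).
g'(t) = 0.67·394·t^-0.33. Setting 0.67·394·t^-0.33 = 394·t^0.67/(48+t) gives 0.67(48+t) = t, so 0.33·t = 0.67×48.
t* = 0.67×48/0.33 = 97.45 min.

97.5 min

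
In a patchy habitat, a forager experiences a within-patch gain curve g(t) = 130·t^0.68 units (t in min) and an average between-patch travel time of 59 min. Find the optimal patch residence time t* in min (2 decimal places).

Optimal t* satisfies g'(t*) = g(t*)/(T + t*).
g'(t) = 0.68·130·t^-0.32. Setting 0.68·130·t^-0.32 = 130·t^0.68/(59+t) gives 0.68(59+t) = t, so 0.32·t = 0.68×59.
t* = 0.68×59/0.32 = 125.4 min.

125.38 min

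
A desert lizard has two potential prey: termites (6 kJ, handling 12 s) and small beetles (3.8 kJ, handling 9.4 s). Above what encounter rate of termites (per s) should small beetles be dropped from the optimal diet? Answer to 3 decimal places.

0.352 per s

The zero-one rule: include small beetles iff E₂/h₂ > λE₁/(1+λh₁). Equality gives the switch point.
λE₁h₂ = E₂ + λE₂h₁ ⇒ λ = E₂/(E₁h₂ − E₂h₁) = 3.8/(56.4 − 45.6) = 0.3519 per s.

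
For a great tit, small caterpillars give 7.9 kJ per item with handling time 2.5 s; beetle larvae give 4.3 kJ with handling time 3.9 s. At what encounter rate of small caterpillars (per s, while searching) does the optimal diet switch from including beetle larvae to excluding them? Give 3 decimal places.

0.214 per s

The zero-one rule: include beetle larvae iff E₂/h₂ > λE₁/(1+λh₁). Equality gives the switch point.
λE₁h₂ = E₂ + λE₂h₁ ⇒ λ = E₂/(E₁h₂ − E₂h₁) = 4.3/(30.81 − 10.75) = 0.2144 per s.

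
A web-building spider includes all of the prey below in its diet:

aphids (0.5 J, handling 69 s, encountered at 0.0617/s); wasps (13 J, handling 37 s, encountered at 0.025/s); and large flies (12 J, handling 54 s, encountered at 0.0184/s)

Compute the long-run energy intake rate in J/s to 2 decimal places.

R = Σλ_iE_i / (1 + Σλ_ih_i)
Numerator: 0.0617×0.5 + 0.025×13 + 0.0184×12 = 0.5766
Denominator: 1 + 0.0617×69 + 0.025×37 + 0.0184×54 = 7.176
R = 0.5766/7.176 = 0.08036 J/s

0.08 J/s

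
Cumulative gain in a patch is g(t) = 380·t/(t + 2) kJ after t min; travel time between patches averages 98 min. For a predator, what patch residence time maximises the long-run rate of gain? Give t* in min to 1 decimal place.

Optimal t* satisfies g'(t*) = g(t*)/(T + t*).
g'(t) = 380·2/(t + 2)². Setting 380·2/(t+2)² = 380t/[(t+2)(98+t)] gives 2(98+t) = t(t+2), so t² = 2×98 = 196.
t* = √196 = 14 min.

14.0 min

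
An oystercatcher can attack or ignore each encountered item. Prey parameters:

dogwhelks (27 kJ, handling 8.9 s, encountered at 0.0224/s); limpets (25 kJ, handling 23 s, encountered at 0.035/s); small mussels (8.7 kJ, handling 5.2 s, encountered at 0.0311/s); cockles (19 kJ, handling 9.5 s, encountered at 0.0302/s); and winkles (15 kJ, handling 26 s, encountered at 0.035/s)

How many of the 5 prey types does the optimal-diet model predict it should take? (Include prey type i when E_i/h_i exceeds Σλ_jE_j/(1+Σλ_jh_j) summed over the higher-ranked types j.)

4

E/h in descending order: dogwhelks 3.03, cockles 2, small mussels 1.67, limpets 1.09, winkles 0.577 kJ/s. The optimal diet is the largest prefix of this list for which every included type satisfies E_i/h_i > R on the types above it.
Rate on top 1: 0.5043. cockles: 2 > 0.5043 → include.
Rate on top 2: 0.793. small mussels: 1.67 > 0.793 → include.
Rate on top 3: 0.8794. limpets: 1.09 > 0.8794 → include.
Rate on top 4: 0.9475. winkles: 0.577 < 0.9475 → exclude; stop.
Optimal diet: dogwhelks, cockles, small mussels, limpets — 4 of 5 types.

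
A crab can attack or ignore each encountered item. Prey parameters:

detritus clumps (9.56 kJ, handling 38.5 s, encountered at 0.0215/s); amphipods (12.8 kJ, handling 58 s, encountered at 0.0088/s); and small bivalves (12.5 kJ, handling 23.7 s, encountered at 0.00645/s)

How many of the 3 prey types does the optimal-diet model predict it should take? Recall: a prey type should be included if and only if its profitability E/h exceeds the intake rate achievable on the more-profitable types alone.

3

Rank by E/h (kJ/s): small bivalves 0.527, detritus clumps 0.248, amphipods 0.221. Include each in turn until the next type's E/h falls below the running intake rate.
Rate on top 1: 0.06993. detritus clumps: 0.248 > 0.06993 → include.
Rate on top 2: 0.1445. amphipods: 0.221 > 0.1445 → include.
Optimal diet: small bivalves, detritus clumps, amphipods — 3 of 3 types.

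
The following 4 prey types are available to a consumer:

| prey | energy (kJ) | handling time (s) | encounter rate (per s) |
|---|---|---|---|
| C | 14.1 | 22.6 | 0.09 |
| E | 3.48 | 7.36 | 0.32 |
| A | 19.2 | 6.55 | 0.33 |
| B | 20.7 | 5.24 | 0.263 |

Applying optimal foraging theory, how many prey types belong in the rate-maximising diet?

2

E/h in descending order: B 3.95, A 2.93, C 0.624, E 0.473 kJ/s. The optimal diet is the largest prefix of this list for which every included type satisfies E_i/h_i > R on the types above it.
Rate on top 1: 2.289. A: 2.93 > 2.289 → include.
Rate on top 2: 2.595. C: 0.624 < 2.595 → exclude; stop.
Optimal diet: B, A — 2 of 4 types.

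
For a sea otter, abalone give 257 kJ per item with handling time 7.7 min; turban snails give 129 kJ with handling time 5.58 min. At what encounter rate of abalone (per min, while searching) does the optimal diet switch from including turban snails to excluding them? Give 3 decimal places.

0.293 per min

At the threshold, the rate on abalone alone equals the profitability of turban snails: λ·257/(1 + λ·7.7) = 129/5.58 = 23.12.
Rearranging, λ(257 − 23.12×7.7) = 23.12, so λ = 23.12/78.99 = 0.2927 per min.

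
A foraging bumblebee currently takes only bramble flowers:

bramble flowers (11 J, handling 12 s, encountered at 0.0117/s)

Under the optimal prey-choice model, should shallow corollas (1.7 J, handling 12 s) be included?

Intake rate on the current diet: R = (0.0117×11) / (1 + 0.0117×12) = 0.1287/1.14 = 0.1129 J/s.
Profitability of shallow corollas: 1.7/12 = 0.1417 J/s.
Since 0.1417 > R, including shallow corollas increases the long-run rate.

Yes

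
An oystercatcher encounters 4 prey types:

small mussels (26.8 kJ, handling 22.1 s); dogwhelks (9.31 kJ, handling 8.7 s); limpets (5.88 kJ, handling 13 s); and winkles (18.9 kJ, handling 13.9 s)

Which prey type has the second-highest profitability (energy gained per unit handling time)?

small mussels

In descending order of E/h:
winkles: 18.9/13.9 = 1.36 kJ/s
small mussels: 26.8/22.1 = 1.21 kJ/s
dogwhelks: 9.31/8.7 = 1.07 kJ/s
limpets: 5.88/13 = 0.452 kJ/s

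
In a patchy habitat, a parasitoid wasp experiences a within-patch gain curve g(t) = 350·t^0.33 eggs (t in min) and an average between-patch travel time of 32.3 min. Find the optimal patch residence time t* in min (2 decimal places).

15.91 min

By the marginal value theorem, leave when the instantaneous gain rate g'(t) equals the habitat-wide average g(t)/(T + t).
g'(t) = 0.33·350·t^-0.67. Setting 0.33·350·t^-0.67 = 350·t^0.33/(32.3+t) gives 0.33(32.3+t) = t, so 0.67·t = 0.33×32.3.
t* = 0.33×32.3/0.67 = 15.91 min.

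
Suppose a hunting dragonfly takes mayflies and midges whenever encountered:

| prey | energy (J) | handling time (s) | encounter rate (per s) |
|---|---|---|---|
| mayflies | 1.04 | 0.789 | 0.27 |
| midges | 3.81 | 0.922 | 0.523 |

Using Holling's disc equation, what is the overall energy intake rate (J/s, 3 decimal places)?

1.341 J/s

R = Σλ_iE_i / (1 + Σλ_ih_i)
Numerator: 0.27×1.04 + 0.523×3.81 = 2.273
Denominator: 1 + 0.27×0.789 + 0.523×0.922 = 1.695
R = 2.273/1.695 = 1.341 J/s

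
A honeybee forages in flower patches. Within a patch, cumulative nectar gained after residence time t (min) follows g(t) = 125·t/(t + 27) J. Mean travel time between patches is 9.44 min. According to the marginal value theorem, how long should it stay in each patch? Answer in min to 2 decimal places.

15.96 min

Optimal t* satisfies g'(t*) = g(t*)/(T + t*).
g'(t) = 125·27/(t + 27)². Setting 125·27/(t+27)² = 125t/[(t+27)(9.44+t)] gives 27(9.44+t) = t(t+27), so t² = 27×9.44 = 254.9.
t* = √254.9 = 15.96 min.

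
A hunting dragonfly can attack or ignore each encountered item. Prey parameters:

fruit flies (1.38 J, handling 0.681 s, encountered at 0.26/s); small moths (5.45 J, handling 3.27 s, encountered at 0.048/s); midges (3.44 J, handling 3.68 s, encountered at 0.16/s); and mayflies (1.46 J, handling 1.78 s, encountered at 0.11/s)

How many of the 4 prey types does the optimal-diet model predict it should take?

E/h in descending order: fruit flies 2.03, small moths 1.67, midges 0.935, mayflies 0.82 J/s. The optimal diet is the largest prefix of this list for which every included type satisfies E_i/h_i > R on the types above it.
Rate on top 1: 0.3048. small moths: 1.67 > 0.3048 → include.
Rate on top 2: 0.4651. midges: 0.935 > 0.4651 → include.
Rate on top 3: 0.6089. mayflies: 0.82 > 0.6089 → include.
Optimal diet: fruit flies, small moths, midges, mayflies — 4 of 4 types.

4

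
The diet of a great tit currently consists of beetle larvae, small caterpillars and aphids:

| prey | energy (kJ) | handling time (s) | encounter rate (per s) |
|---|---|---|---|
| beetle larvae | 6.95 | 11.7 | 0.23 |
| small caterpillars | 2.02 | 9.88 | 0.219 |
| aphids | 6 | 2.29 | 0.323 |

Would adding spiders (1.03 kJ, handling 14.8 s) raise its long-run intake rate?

Current rate: (0.23×6.95 + 0.219×2.02 + 0.323×6)/(1 + 0.23×11.7 + 0.219×9.88 + 0.323×2.29) = 0.6034 kJ/s.
spiders: E/h = 1.03/14.8 = 0.06959 kJ/s.
0.06959 < 0.6034, so adding spiders would lower the average — exclude it.

No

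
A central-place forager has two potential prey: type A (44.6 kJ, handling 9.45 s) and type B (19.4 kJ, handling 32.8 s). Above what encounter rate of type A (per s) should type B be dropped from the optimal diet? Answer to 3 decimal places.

Drop type B once their profitability E₂/h₂ falls below the rate achievable on type A alone: E₂/h₂ = λE₁/(1 + λh₁).
Solve for λ: λE₁h₂ = E₂(1 + λh₁) → λ(E₁h₂ − E₂h₁) = E₂ → λ = E₂/(E₁h₂ − E₂h₁).
λ = 19.4/(44.6×32.8 − 19.4×9.45) = 19.4/1280 = 0.01516 per s.

0.015 per s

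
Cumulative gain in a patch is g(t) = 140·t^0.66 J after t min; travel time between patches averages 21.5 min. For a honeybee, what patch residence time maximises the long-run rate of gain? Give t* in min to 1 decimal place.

41.7 min

Optimal t* satisfies g'(t*) = g(t*)/(T + t*).
g'(t) = 0.66·140·t^-0.34. Setting 0.66·140·t^-0.34 = 140·t^0.66/(21.5+t) gives 0.66(21.5+t) = t, so 0.34·t = 0.66×21.5.
t* = 0.66×21.5/0.34 = 41.74 min.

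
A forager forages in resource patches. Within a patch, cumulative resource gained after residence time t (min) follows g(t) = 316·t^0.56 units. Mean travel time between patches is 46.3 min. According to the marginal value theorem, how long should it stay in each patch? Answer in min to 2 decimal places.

58.93 min

By the marginal value theorem, leave when the instantaneous gain rate g'(t) equals the habitat-wide average g(t)/(T + t).
g'(t) = 0.56·316·t^-0.44. Setting 0.56·316·t^-0.44 = 316·t^0.56/(46.3+t) gives 0.56(46.3+t) = t, so 0.44·t = 0.56×46.3.
t* = 0.56×46.3/0.44 = 58.93 min.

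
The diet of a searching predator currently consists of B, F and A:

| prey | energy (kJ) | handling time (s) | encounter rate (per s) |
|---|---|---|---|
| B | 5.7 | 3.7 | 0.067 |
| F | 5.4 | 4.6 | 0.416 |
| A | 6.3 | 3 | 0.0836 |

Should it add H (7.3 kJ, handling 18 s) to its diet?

No

On B, F and A alone, R = ΣλE/(1+Σλh) = 3.155/3.412 = 0.9246 kJ/s.
H: E/h = 7.3/18 = 0.4056 kJ/s.
0.4056 < 0.9246, so adding H would lower the average — exclude it.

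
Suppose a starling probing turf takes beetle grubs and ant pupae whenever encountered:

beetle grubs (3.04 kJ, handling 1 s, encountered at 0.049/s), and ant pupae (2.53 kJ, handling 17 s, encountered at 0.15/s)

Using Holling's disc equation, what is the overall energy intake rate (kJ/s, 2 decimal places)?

0.15 kJ/s

R = (0.049×3.04 + 0.15×2.53) / (1 + 0.049×1 + 0.15×17) = 0.5285/3.599 = 0.1468 kJ/s.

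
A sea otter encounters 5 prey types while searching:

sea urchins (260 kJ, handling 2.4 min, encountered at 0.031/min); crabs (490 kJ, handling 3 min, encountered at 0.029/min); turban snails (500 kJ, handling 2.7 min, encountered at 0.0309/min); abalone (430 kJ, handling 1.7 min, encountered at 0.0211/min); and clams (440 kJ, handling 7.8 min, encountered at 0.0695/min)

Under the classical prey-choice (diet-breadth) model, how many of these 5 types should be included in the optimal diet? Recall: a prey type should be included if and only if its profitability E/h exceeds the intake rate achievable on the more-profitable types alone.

5

E/h in descending order: abalone 253, turban snails 185, crabs 163, sea urchins 108, clams 56.4 kJ/min. The optimal diet is the largest prefix of this list for which every included type satisfies E_i/h_i > R on the types above it.
Rate on top 1: 8.759. turban snails: 185 > 8.759 → include.
Rate on top 2: 21.91. crabs: 163 > 21.91 → include.
Rate on top 3: 32.11. sea urchins: 108 > 32.11 → include.
Rate on top 4: 36.54. clams: 56.4 > 36.54 → include.
Optimal diet: abalone, turban snails, crabs, sea urchins, clams — 5 of 5 types.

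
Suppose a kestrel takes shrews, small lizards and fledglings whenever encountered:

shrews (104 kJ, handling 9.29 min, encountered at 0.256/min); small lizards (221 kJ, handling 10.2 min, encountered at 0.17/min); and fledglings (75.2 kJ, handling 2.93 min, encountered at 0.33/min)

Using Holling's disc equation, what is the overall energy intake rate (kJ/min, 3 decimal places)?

14.642 kJ/min

R = Σλ_iE_i / (1 + Σλ_ih_i)
Numerator: 0.256×104 + 0.17×221 + 0.33×75.2 = 89.01
Denominator: 1 + 0.256×9.29 + 0.17×10.2 + 0.33×2.93 = 6.079
R = 89.01/6.079 = 14.64 kJ/min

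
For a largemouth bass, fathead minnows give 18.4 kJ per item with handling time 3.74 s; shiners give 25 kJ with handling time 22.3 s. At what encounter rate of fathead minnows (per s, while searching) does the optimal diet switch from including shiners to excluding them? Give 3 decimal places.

The zero-one rule: include shiners iff E₂/h₂ > λE₁/(1+λh₁). Equality gives the switch point.
λE₁h₂ = E₂ + λE₂h₁ ⇒ λ = E₂/(E₁h₂ − E₂h₁) = 25/(410.3 − 93.5) = 0.07891 per s.

0.079 per s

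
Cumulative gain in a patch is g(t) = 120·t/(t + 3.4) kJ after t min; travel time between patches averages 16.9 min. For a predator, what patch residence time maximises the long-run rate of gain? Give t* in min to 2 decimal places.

7.58 min

By the marginal value theorem, leave when the instantaneous gain rate g'(t) equals the habitat-wide average g(t)/(T + t).
g'(t) = 120·3.4/(t + 3.4)². Setting 120·3.4/(t+3.4)² = 120t/[(t+3.4)(16.9+t)] gives 3.4(16.9+t) = t(t+3.4), so t² = 3.4×16.9 = 57.46.
t* = √57.46 = 7.58 min.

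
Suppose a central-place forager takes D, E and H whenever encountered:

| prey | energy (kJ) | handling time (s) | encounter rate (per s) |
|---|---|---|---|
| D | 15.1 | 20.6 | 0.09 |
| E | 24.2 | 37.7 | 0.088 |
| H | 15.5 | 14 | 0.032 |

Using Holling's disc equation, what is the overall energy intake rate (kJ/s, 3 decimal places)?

R = (0.09×15.1 + 0.088×24.2 + 0.032×15.5) / (1 + 0.09×20.6 + 0.088×37.7 + 0.032×14) = 3.985/6.62 = 0.6019 kJ/s.

0.602 kJ/s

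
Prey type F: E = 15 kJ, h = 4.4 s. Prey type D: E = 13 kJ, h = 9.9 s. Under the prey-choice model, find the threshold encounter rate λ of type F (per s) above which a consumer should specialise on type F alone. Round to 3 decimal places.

The zero-one rule: include type D iff E₂/h₂ > λE₁/(1+λh₁). Equality gives the switch point.
λE₁h₂ = E₂ + λE₂h₁ ⇒ λ = E₂/(E₁h₂ − E₂h₁) = 13/(148.5 − 57.2) = 0.1424 per s.

0.142 per s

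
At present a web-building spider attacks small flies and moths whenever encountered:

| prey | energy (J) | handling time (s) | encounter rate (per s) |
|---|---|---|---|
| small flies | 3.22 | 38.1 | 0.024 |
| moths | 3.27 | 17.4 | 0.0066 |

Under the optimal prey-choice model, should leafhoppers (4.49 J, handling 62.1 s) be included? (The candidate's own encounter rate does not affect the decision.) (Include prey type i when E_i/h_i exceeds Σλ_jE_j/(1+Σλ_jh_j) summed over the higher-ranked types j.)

Yes

Intake rate on the current diet: R = (0.024×3.22 + 0.0066×3.27) / (1 + 0.024×38.1 + 0.0066×17.4) = 0.09886/2.029 = 0.04872 J/s.
leafhoppers: E/h = 4.49/62.1 = 0.0723 J/s.
0.0723 > 0.04872, so adding leafhoppers raises the average — include it.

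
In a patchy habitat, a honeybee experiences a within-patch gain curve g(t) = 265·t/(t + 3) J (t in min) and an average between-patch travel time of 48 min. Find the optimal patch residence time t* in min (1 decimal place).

12.0 min

By the marginal value theorem, leave when the instantaneous gain rate g'(t) equals the habitat-wide average g(t)/(T + t).
g'(t) = 265·3/(t + 3)². Setting 265·3/(t+3)² = 265t/[(t+3)(48+t)] gives 3(48+t) = t(t+3), so t² = 3×48 = 144.
t* = √144 = 12 min.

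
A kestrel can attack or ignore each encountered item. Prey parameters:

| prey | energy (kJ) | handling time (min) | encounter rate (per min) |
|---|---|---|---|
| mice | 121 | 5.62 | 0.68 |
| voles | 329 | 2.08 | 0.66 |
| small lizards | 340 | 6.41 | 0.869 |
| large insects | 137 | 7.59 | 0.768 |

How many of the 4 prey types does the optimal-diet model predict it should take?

1

Profitabilities (E/h, kJ/min): voles 158, small lizards 53, mice 21.5, large insects 18.1. Add prey in this order while the next type's profitability exceeds the intake rate on those already taken.
Rate on top 1: 91.51. small lizards: 53 < 91.51 → exclude; stop.
Optimal diet: voles — 1 of 4 types.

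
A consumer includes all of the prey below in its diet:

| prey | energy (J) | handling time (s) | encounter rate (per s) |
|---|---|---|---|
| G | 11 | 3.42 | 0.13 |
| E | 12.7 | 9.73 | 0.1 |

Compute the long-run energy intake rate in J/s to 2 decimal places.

R = Σλ_iE_i / (1 + Σλ_ih_i)
Numerator: 0.13×11 + 0.1×12.7 = 2.7
Denominator: 1 + 0.13×3.42 + 0.1×9.73 = 2.418
R = 2.7/2.418 = 1.117 J/s

1.12 J/s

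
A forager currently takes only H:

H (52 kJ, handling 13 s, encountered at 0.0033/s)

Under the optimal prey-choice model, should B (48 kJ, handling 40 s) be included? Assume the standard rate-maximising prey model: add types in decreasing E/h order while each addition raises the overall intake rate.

On H alone, R = ΣλE/(1+Σλh) = 0.1716/1.043 = 0.1645 kJ/s.
Profitability of B: 48/40 = 1.2 kJ/s.
1.2 > 0.1645, so adding B raises the average — include it.

Yes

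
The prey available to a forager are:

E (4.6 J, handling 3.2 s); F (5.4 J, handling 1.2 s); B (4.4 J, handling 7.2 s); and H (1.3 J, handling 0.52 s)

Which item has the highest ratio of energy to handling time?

F

In descending order of E/h:
F: 5.4/1.2 = 4.5 J/s
H: 1.3/0.52 = 2.5 J/s
E: 4.6/3.2 = 1.44 J/s
B: 4.4/7.2 = 0.611 J/s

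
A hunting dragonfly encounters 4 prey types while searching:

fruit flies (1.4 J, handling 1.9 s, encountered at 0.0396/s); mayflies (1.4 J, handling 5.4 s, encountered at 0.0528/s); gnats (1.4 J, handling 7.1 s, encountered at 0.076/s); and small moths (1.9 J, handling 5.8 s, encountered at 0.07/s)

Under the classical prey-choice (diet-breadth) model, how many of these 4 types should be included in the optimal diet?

4

E/h in descending order: fruit flies 0.737, small moths 0.328, mayflies 0.259, gnats 0.197 J/s. The optimal diet is the largest prefix of this list for which every included type satisfies E_i/h_i > R on the types above it.
Rate on top 1: 0.05156. small moths: 0.328 > 0.05156 → include.
Rate on top 2: 0.1272. mayflies: 0.259 > 0.1272 → include.
Rate on top 3: 0.1485. gnats: 0.197 > 0.1485 → include.
Optimal diet: fruit flies, small moths, mayflies, gnats — 4 of 4 types.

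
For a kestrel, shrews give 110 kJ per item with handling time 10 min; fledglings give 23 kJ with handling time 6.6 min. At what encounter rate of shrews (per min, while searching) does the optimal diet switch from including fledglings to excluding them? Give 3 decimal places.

0.046 per min

The zero-one rule: include fledglings iff E₂/h₂ > λE₁/(1+λh₁). Equality gives the switch point.
λE₁h₂ = E₂ + λE₂h₁ ⇒ λ = E₂/(E₁h₂ − E₂h₁) = 23/(726 − 230) = 0.04637 per min.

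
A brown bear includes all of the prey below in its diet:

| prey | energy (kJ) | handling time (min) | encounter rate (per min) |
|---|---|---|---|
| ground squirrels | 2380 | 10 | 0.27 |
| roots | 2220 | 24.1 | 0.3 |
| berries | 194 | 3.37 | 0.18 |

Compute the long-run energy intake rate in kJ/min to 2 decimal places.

Energy encountered per unit search time: 0.27×2380 + 0.3×2220 + 0.18×194 = 1344 kJ/min.
Handling time per unit search time: 0.27×10 + 0.3×24.1 + 0.18×3.37 = 10.54.
Rate = 1344/(1 + 10.54) = 116.5 kJ/min.

116.46 kJ/min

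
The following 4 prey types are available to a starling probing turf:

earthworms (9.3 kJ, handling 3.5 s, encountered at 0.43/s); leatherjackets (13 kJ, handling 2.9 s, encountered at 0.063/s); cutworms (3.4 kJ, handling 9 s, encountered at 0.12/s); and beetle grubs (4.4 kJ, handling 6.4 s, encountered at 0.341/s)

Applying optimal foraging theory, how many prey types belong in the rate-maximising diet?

2

Profitabilities (E/h, kJ/s): leatherjackets 4.48, earthworms 2.66, beetle grubs 0.688, cutworms 0.378. Add prey in this order while the next type's profitability exceeds the intake rate on those already taken.
Rate on top 1: 0.6925. earthworms: 2.66 > 0.6925 → include.
Rate on top 2: 1.793. beetle grubs: 0.688 < 1.793 → exclude; stop.
Optimal diet: leatherjackets, earthworms — 2 of 4 types.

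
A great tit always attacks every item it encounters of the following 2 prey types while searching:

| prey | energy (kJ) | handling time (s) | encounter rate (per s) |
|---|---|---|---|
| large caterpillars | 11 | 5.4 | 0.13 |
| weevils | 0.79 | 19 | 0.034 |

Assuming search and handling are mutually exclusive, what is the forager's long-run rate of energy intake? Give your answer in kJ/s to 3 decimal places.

R = Σλ_iE_i / (1 + Σλ_ih_i)
Numerator: 0.13×11 + 0.034×0.79 = 1.457
Denominator: 1 + 0.13×5.4 + 0.034×19 = 2.348
R = 1.457/2.348 = 0.6205 kJ/s

0.620 kJ/s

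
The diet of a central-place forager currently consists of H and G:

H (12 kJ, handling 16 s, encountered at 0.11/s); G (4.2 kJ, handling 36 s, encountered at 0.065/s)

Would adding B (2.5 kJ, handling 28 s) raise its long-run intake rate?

No

Intake rate on the current diet: R = (0.11×12 + 0.065×4.2) / (1 + 0.11×16 + 0.065×36) = 1.593/5.1 = 0.3124 kJ/s.
Profitability of B: 2.5/28 = 0.08929 kJ/s.
Since 0.08929 < R, time spent handling B is better spent searching.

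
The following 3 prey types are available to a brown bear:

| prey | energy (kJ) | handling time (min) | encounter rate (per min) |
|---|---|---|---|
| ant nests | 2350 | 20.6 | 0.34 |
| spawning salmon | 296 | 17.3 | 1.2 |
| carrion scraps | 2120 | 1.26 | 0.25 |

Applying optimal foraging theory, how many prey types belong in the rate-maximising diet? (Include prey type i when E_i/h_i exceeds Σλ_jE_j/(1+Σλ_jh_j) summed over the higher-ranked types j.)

Rank by E/h (kJ/min): carrion scraps 1.68e+03, ant nests 114, spawning salmon 17.1. Include each in turn until the next type's E/h falls below the running intake rate.
Rate on top 1: 403. ant nests: 114 < 403 → exclude; stop.
Optimal diet: carrion scraps — 1 of 3 types.

1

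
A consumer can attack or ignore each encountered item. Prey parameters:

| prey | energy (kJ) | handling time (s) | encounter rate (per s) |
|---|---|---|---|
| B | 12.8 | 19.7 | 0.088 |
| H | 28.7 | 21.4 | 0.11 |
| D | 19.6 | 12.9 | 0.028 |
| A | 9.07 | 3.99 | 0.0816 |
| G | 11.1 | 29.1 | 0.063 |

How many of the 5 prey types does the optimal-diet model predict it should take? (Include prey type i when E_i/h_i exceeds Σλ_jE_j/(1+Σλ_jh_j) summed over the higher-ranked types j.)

Rank by E/h (kJ/s): A 2.27, D 1.52, H 1.34, B 0.65, G 0.381. Include each in turn until the next type's E/h falls below the running intake rate.
Rate on top 1: 0.5583. D: 1.52 > 0.5583 → include.
Rate on top 2: 0.7641. H: 1.34 > 0.7641 → include.
Rate on top 3: 1.1. B: 0.65 < 1.1 → exclude; stop.
Optimal diet: A, D, H — 3 of 5 types.

3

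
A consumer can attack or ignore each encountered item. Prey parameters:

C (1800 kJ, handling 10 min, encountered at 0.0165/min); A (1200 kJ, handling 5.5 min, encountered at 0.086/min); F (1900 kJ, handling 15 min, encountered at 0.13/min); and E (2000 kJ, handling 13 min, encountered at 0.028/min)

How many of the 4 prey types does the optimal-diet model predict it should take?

E/h in descending order: A 218, C 180, E 154, F 127 kJ/min. The optimal diet is the largest prefix of this list for which every included type satisfies E_i/h_i > R on the types above it.
Rate on top 1: 70.06. C: 180 > 70.06 → include.
Rate on top 2: 81.14. E: 154 > 81.14 → include.
Rate on top 3: 94.36. F: 127 > 94.36 → include.
Optimal diet: A, C, E, F — 4 of 4 types.

4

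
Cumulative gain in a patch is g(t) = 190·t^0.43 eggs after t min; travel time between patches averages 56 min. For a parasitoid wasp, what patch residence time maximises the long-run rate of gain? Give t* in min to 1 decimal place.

42.2 min

Maximise g(t)/(T+t): set derivative to zero → g'(t)(T+t) = g(t).
g'(t) = 0.43·190·t^-0.57. Setting 0.43·190·t^-0.57 = 190·t^0.43/(56+t) gives 0.43(56+t) = t, so 0.57·t = 0.43×56.
t* = 0.43×56/0.57 = 42.25 min.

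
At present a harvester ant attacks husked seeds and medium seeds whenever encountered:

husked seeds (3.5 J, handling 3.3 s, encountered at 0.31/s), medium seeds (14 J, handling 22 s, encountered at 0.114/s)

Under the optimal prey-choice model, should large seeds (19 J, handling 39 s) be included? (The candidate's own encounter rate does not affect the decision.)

Current rate: (0.31×3.5 + 0.114×14)/(1 + 0.31×3.3 + 0.114×22) = 0.5917 J/s.
large seeds: E/h = 19/39 = 0.4872 J/s.
0.4872 < 0.5917, so adding large seeds would lower the average — exclude it.

No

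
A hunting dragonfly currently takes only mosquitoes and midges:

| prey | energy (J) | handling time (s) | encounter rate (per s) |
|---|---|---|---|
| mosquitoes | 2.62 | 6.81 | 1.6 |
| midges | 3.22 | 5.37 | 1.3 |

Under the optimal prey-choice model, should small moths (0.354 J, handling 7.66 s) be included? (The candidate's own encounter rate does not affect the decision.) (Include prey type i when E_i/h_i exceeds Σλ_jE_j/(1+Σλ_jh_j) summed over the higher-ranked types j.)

No

Intake rate on the current diet: R = (1.6×2.62 + 1.3×3.22) / (1 + 1.6×6.81 + 1.3×5.37) = 8.378/18.88 = 0.4438 J/s.
small moths: E/h = 0.354/7.66 = 0.04621 J/s.
0.04621 < 0.4438, so adding small moths would lower the average — exclude it.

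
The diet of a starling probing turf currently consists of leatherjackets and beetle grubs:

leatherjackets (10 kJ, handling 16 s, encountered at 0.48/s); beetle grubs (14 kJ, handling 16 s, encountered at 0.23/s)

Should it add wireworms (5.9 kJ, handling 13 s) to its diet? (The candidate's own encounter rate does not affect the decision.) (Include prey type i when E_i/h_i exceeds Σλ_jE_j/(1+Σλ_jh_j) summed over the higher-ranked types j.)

On leatherjackets and beetle grubs alone, R = ΣλE/(1+Σλh) = 8.02/12.36 = 0.6489 kJ/s.
wireworms: E/h = 5.9/13 = 0.4538 kJ/s.
0.4538 < 0.6489, so adding wireworms would lower the average — exclude it.

No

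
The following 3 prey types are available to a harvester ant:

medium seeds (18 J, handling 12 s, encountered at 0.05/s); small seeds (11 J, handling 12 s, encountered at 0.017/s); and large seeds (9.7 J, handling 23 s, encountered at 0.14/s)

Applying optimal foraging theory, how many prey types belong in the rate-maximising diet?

E/h in descending order: medium seeds 1.5, small seeds 0.917, large seeds 0.422 J/s. The optimal diet is the largest prefix of this list for which every included type satisfies E_i/h_i > R on the types above it.
Rate on top 1: 0.5625. small seeds: 0.917 > 0.5625 → include.
Rate on top 2: 0.6025. large seeds: 0.422 < 0.6025 → exclude; stop.
Optimal diet: medium seeds, small seeds — 2 of 3 types.

2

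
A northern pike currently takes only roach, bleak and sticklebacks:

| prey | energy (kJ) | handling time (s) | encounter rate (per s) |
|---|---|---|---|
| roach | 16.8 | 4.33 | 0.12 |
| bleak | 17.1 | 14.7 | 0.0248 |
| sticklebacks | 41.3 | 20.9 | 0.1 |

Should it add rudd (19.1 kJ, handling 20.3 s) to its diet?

Intake rate on the current diet: R = (0.12×16.8 + 0.0248×17.1 + 0.1×41.3) / (1 + 0.12×4.33 + 0.0248×14.7 + 0.1×20.9) = 6.57/3.974 = 1.653 kJ/s.
rudd: E/h = 19.1/20.3 = 0.9409 kJ/s.
0.9409 < 1.653, so adding rudd would lower the average — exclude it.

No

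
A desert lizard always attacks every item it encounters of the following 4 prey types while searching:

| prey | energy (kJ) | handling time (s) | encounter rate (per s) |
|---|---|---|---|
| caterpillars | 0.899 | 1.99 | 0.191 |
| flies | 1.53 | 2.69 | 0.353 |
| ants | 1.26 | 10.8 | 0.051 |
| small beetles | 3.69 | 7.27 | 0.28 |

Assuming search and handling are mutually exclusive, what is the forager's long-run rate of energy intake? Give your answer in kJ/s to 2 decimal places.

R = Σλ_iE_i / (1 + Σλ_ih_i)
Numerator: 0.191×0.899 + 0.353×1.53 + 0.051×1.26 + 0.28×3.69 = 1.809
Denominator: 1 + 0.191×1.99 + 0.353×2.69 + 0.051×10.8 + 0.28×7.27 = 4.916
R = 1.809/4.916 = 0.368 kJ/s

0.37 kJ/s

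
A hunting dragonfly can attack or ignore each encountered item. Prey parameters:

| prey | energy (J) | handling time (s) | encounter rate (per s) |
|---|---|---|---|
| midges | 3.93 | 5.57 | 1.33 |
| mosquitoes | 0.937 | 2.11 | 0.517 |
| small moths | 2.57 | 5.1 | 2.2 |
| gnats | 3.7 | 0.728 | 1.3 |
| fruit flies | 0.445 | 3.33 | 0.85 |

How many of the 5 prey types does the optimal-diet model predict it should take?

1

Rank by E/h (J/s): gnats 5.08, midges 0.706, small moths 0.504, mosquitoes 0.444, fruit flies 0.134. Include each in turn until the next type's E/h falls below the running intake rate.
Rate on top 1: 2.471. midges: 0.706 < 2.471 → exclude; stop.
Optimal diet: gnats — 1 of 5 types.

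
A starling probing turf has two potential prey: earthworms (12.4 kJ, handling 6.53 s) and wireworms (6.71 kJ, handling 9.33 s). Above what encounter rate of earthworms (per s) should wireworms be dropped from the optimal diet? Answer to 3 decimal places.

Drop wireworms once their profitability E₂/h₂ falls below the rate achievable on earthworms alone: E₂/h₂ = λE₁/(1 + λh₁).
Solve for λ: λE₁h₂ = E₂(1 + λh₁) → λ(E₁h₂ − E₂h₁) = E₂ → λ = E₂/(E₁h₂ − E₂h₁).
λ = 6.71/(12.4×9.33 − 6.71×6.53) = 6.71/71.88 = 0.09336 per s.

0.093 per s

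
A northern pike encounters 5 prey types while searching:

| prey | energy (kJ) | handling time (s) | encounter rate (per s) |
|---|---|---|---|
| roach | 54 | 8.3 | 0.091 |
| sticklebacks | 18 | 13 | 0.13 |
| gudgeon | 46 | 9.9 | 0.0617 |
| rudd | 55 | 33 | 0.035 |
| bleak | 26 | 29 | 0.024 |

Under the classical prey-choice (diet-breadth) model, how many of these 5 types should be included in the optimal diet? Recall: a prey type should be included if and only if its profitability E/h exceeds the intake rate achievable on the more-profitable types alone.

2

E/h in descending order: roach 6.51, gudgeon 4.65, rudd 1.67, sticklebacks 1.38, bleak 0.897 kJ/s. The optimal diet is the largest prefix of this list for which every included type satisfies E_i/h_i > R on the types above it.
Rate on top 1: 2.8. gudgeon: 4.65 > 2.8 → include.
Rate on top 2: 3.276. rudd: 1.67 < 3.276 → exclude; stop.
Optimal diet: roach, gudgeon — 2 of 5 types.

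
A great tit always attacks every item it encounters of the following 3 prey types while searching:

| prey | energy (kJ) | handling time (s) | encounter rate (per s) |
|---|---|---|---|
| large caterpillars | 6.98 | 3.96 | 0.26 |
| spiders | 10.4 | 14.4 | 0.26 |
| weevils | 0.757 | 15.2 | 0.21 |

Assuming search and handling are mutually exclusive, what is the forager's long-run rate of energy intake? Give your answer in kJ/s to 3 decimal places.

R = (0.26×6.98 + 0.26×10.4 + 0.21×0.757) / (1 + 0.26×3.96 + 0.26×14.4 + 0.21×15.2) = 4.678/8.966 = 0.5217 kJ/s.

0.522 kJ/s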